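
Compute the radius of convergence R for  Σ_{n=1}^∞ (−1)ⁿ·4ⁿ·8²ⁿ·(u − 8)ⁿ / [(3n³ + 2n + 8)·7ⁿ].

Apply the ratio test: |a_{n+1}| / |a_n| = [(3n³ + 2n + 8)/(3(n+1)³ + 2(n+1) + 8)] · 4·64/7, which tends to 256/7 as n → ∞.
Hence the series converges for |u − 8| < 1/(256/7) = 7/256, so the radius of convergence is 7/256.

R = 7/256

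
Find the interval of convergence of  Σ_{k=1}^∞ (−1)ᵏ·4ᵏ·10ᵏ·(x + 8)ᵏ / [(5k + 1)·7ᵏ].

By the ratio test, |a_{k+1}/a_k| = [(5k + 1)/(5(k+1) + 1)] · 4·10/7 → 40/7.
Hence the series converges for |x + 8| < 1/(40/7) = 7/40, so the radius of convergence is 7/40.
Endpoint x = -313/40: convergence follows from the alternating series test (terms decrease monotonically to 0).
At x = -327/40: the terms behave like c/k; limit comparison with the harmonic series gives divergence.

(-327/40, -313/40]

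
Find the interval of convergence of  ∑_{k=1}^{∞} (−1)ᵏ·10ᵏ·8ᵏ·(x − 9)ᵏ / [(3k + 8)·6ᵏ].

(357/40, 363/40]

By the ratio test, |a_{k+1}/a_k| = [(3k + 8)/(3(k+1) + 8)] · 10·8/6 → 40/3.
Hence the series converges for |x − 9| < 1/(40/3) = 3/40, so the radius of convergence is 3/40.
Endpoint x = 363/40: an alternating series whose terms decrease to 0 in absolute value, so it converges by the Leibniz criterion.
Check x = 357/40: the terms behave like c/k; limit comparison with the harmonic series gives divergence.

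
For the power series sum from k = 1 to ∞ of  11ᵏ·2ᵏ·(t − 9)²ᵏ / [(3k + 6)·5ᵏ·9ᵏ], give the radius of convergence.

R = 3√110/22

Apply the ratio test: |a_{k+1}| / |a_k| = [(3k + 6)/(3(k+1) + 6)] · 11·2/(5·9), which tends to 22/45 as k → ∞.
Since the exponent of (t − 9) increases by 2 each term, convergence requires |t − 9|² < 45/22, hence R = 3√110/22.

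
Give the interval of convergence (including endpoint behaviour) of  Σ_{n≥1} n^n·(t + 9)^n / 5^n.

Root test: |a_n|^(1/n) = n/5 → ∞.
The root grows without bound, so R = 0 (convergence only at t = -9).

{-9}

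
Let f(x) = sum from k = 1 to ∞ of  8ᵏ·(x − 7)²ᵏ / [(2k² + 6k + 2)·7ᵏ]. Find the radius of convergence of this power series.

By the ratio test, |a_{k+1}/a_k| = [(2k² + 6k + 2)/(2(k+1)² + 6(k+1) + 2)] · 8/7 → 8/7.
Successive powers of (x − 7) differ by 2, so the series converges when |x − 7|² · 8/7 < 1, i.e. |x − 7| < √(7/8). So R = √14/4.

R = √14/4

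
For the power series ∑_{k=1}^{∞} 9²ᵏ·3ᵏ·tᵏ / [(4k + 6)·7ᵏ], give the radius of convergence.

The ratio of consecutive coefficients is [(4k + 6)/(4(k+1) + 6)] · 81·3/7 → 243/7.
Thus R = 1/(243/7) = 7/243.

R = 7/243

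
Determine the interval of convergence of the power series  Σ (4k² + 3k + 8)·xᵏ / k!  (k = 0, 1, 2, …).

(−∞, ∞)

The ratio of consecutive coefficients is (4(k+1)² + 3(k+1) + 8)/(4k² + 3k + 8) · 1/(k+1) → 0.
The ratio tends to 0 regardless of x, hence R = ∞.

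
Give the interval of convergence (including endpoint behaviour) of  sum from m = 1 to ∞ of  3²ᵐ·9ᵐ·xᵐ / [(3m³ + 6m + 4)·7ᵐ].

[-7/81, 7/81]

Ratio test: |a_{m+1}/a_m| = [(3m³ + 6m + 4)/(3(m+1)³ + 6(m+1) + 4)] · 9·9/7 → 81/7 as m → ∞.
Thus R = 1/(81/7) = 7/81.
Endpoint x = 7/81: the series is dominated by a constant times Σ 1/m³, which converges (p = 3 > 1).
Endpoint x = -7/81: the series is dominated by a constant times Σ 1/m³, which converges (p = 3 > 1).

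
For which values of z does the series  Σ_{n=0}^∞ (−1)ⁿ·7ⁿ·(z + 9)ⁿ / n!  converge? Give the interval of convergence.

(−∞, ∞)

Apply the ratio test: |a_{n+1}| / |a_n| = 7 · 1/(n+1), which tends to 0 as n → ∞.
Since the limit is 0 < 1 for every z, the series converges on all of ℝ and R = ∞.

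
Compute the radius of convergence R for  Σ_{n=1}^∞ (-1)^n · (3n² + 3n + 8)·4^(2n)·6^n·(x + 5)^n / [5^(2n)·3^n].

R = 25/32

Ratio test: |a_{n+1}/a_n| = [(3(n+1)² + 3(n+1) + 8)/(3n² + 3n + 8)] · 16·6/(25·3) → 32/25 as n → ∞.
Hence the series converges for |x + 5| < 1/(32/25) = 25/32, so the radius of convergence is 25/32.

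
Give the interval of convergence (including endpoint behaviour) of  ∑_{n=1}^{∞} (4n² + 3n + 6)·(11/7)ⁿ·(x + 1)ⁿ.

(-18/11, -4/11)

The ratio of consecutive coefficients is [(4(n+1)² + 3(n+1) + 6)/(4n² + 3n + 6)] · 11/7 → 11/7.
Hence the series converges for |x + 1| < 1/(11/7) = 7/11, so the radius of convergence is 7/11.
Check x = -4/11: the n-th term does not approach 0; divergence by the term test.
When x = -18/11, the terms have absolute value of order n², which does not tend to 0, so the series diverges by the divergence test.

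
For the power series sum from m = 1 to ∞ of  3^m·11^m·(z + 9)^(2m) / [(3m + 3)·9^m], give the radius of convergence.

R = √33/11

Apply the ratio test: |a_{m+1}| / |a_m| = [(3m + 3)/(3(m+1) + 3)] · 3·11/9, which tends to 11/3 as m → ∞.
Since the exponent of (z + 9) increases by 2 each term, convergence requires |z + 9|² < 3/11, hence R = √33/11.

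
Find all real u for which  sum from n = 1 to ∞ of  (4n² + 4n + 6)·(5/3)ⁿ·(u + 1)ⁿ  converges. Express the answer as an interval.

Ratio test: |a_{n+1}/a_n| = [(4(n+1)² + 4(n+1) + 6)/(4n² + 4n + 6)] · 5/3 → 5/3 as n → ∞.
Hence the series converges for |u + 1| < 1/(5/3) = 3/5, so the radius of convergence is 3/5.
Check u = -2/5: the terms have absolute value of order n², which does not tend to 0, so the series diverges by the divergence test.
At u = -8/5: the terms have absolute value of order n², which does not tend to 0, so the series diverges by the divergence test.

(-8/5, -2/5)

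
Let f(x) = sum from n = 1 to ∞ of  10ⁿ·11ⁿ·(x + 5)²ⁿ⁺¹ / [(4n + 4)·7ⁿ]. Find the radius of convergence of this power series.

By the ratio test, |a_{n+1}/a_n| = [(4n + 4)/(4(n+1) + 4)] · 10·11/7 → 110/7.
Successive powers of (x + 5) differ by 2, so the series converges when |x + 5|² · 110/7 < 1, i.e. |x + 5| < √(7/110). So R = √770/110.

R = √770/110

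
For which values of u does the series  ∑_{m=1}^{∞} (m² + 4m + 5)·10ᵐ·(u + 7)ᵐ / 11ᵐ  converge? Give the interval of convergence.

(-81/10, -59/10)

By the ratio test, |a_{m+1}/a_m| = [((m+1)² + 4(m+1) + 5)/(m² + 4m + 5)] · 10/11 → 10/11.
Hence the series converges for |u + 7| < 1/(10/11) = 11/10, so the radius of convergence is 11/10.
Endpoint u = -59/10: the terms do not tend to 0, so the series diverges.
At u = -81/10: the terms do not tend to 0, so the series diverges.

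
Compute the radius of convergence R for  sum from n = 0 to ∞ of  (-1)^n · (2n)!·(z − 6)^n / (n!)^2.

The ratio of consecutive coefficients is (2n+1)·(2n+2)/(n+1)² → 4.
Convergence for |z − 6| · 4 < 1, i.e. |z − 6| < 1/4. So R = 1/4.

R = 1/4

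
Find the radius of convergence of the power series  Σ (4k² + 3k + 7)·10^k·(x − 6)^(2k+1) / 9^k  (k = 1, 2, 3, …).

R = 3√10/10

Ratio test: |a_{k+1}/a_k| = [(4(k+1)² + 3(k+1) + 7)/(4k² + 3k + 7)] · 10/9 → 10/9 as k → ∞.
Writing y = (x − 6)², the series in y has radius 9/10, so |x − 6| < √(9/10) and R = 3√10/10.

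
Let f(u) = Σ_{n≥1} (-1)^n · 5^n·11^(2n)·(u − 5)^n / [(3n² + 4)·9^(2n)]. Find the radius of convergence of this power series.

Apply the ratio test: |a_{n+1}| / |a_n| = [(3n² + 4)/(3(n+1)² + 4)] · 5·121/81, which tends to 605/81 as n → ∞.
The series converges when 605/81 · |u − 5| < 1, giving R = 81/605.

R = 81/605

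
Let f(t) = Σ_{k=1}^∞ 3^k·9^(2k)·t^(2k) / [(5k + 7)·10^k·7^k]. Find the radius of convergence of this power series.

Ratio test: |a_{k+1}/a_k| = [(5k + 7)/(5(k+1) + 7)] · 3·81/(10·7) → 243/70 as k → ∞.
Writing y = t², the series in y has radius 70/243, so |t| < √(70/243) and R = √210/27.

R = √210/27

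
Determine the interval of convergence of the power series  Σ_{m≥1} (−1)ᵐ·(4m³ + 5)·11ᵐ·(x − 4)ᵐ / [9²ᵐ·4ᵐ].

(-280/11, 368/11)

By the ratio test, |a_{m+1}/a_m| = [(4(m+1)³ + 5)/(4m³ + 5)] · 11/(81·4) → 11/324.
Thus R = 1/(11/324) = 324/11.
At x = 368/11: the terms have absolute value of order m³, which does not tend to 0, so the series diverges by the divergence test.
Check x = -280/11: the m-th term does not approach 0; divergence by the term test.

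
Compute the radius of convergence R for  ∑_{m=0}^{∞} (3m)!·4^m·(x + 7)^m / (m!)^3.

R = 1/108

By the ratio test, |a_{m+1}/a_m| = (3m+1)·(3m+2)·(3m+3)/(m+1)³ · 4 → 108.
The series converges when 108 · |x + 7| < 1, giving R = 1/108.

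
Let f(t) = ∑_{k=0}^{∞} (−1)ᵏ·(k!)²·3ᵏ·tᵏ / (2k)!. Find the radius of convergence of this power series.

R = 4/3

Apply the ratio test: |a_{k+1}| / |a_k| = (k+1)²/[(2k+1)·(2k+2)] · 3, which tends to 3/4 as k → ∞.
The series converges when 3/4 · |t| < 1, giving R = 4/3.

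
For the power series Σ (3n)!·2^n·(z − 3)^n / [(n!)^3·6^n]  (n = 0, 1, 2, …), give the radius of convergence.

R = 1/9

Apply the ratio test: |a_{n+1}| / |a_n| = (3n+1)·(3n+2)·(3n+3)/(n+1)³ · 2/6, which tends to 9 as n → ∞.
Convergence for |z − 3| · 9 < 1, i.e. |z − 3| < 1/9. So R = 1/9.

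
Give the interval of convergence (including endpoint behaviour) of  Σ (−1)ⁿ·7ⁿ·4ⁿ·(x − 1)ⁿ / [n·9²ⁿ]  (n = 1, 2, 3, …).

Ratio test: |a_{n+1}/a_n| = [n/(n+1)] · 7·4/81 → 28/81 as n → ∞.
The series converges when 28/81 · |x − 1| < 1, giving R = 81/28.
At x = 109/28: an alternating series whose terms decrease to 0 in absolute value, so it converges by the Leibniz criterion.
Endpoint x = -53/28: comparison with the harmonic series Σ 1/n shows the series diverges.

(-53/28, 109/28]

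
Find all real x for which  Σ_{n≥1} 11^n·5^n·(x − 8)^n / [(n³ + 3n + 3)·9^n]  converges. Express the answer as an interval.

By the ratio test, |a_{n+1}/a_n| = [(n³ + 3n + 3)/((n+1)³ + 3(n+1) + 3)] · 11·5/9 → 55/9.
Convergence for |x − 8| · 55/9 < 1, i.e. |x − 8| < 9/55. So R = 9/55.
Check x = 449/55: the terms are on the order of 1/n³, so the series converges absolutely by comparison with the p-series (p = 3 > 1).
Check x = 431/55: the series is dominated by a constant times Σ 1/n³, which converges (p = 3 > 1).

[431/55, 449/55]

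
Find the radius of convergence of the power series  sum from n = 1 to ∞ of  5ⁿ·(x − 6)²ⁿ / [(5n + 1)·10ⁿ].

The ratio of consecutive coefficients is [(5n + 1)/(5(n+1) + 1)] · 5/10 → 1/2.
Successive powers of (x − 6) differ by 2, so the series converges when |x − 6|² · 1/2 < 1, i.e. |x − 6| < √(2). So R = √2.

R = √2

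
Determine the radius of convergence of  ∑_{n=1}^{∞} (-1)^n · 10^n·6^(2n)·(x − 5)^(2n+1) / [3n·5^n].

By the ratio test, |a_{n+1}/a_n| = [3n/3(n+1)] · 10·36/5 → 72.
Writing y = (x − 5)², the series in y has radius 1/72, so |x − 5| < √(1/72) and R = √2/12.

R = √2/12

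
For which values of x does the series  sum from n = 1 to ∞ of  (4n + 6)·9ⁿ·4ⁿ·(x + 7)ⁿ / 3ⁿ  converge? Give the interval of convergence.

(-85/12, -83/12)

Ratio test: |a_{n+1}/a_n| = [(4(n+1) + 6)/(4n + 6)] · 9·4/3 → 12 as n → ∞.
Hence the series converges for |x + 7| < 1/(12) = 1/12, so the radius of convergence is 1/12.
When x = -83/12, the n-th term does not approach 0; divergence by the term test.
At x = -85/12: the n-th term does not approach 0; divergence by the term test.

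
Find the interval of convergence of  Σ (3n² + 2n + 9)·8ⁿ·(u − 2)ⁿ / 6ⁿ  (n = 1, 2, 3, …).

(5/4, 11/4)

By the ratio test, |a_{n+1}/a_n| = [(3(n+1)² + 2(n+1) + 9)/(3n² + 2n + 9)] · 8/6 → 4/3.
The series converges when 4/3 · |u − 2| < 1, giving R = 3/4.
Endpoint u = 11/4: the n-th term does not approach 0; divergence by the term test.
When u = 5/4, the n-th term does not approach 0; divergence by the term test.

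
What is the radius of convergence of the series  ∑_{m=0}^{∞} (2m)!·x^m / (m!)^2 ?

Apply the ratio test: |a_{m+1}| / |a_m| = (2m+1)·(2m+2)/(m+1)², which tends to 4 as m → ∞.
Convergence for |x| · 4 < 1, i.e. |x| < 1/4. So R = 1/4.

R = 1/4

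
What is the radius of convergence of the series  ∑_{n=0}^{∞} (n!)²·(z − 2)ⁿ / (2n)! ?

By the ratio test, |a_{n+1}/a_n| = (n+1)²/[(2n+1)·(2n+2)] → 1/4.
Convergence for |z − 2| · 1/4 < 1, i.e. |z − 2| < 4. So R = 4.

R = 4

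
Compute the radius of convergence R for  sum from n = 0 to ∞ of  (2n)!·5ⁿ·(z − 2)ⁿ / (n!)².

The ratio of consecutive coefficients is (2n+1)·(2n+2)/(n+1)² · 5 → 20.
Convergence for |z − 2| · 20 < 1, i.e. |z − 2| < 1/20. So R = 1/20.

R = 1/20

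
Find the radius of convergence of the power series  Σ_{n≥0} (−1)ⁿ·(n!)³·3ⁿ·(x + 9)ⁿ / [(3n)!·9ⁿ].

R = 81

By the ratio test, |a_{n+1}/a_n| = (n+1)³/[(3n+1)·(3n+2)·(3n+3)] · 3/9 → 1/81.
The series converges when 1/81 · |x + 9| < 1, giving R = 81.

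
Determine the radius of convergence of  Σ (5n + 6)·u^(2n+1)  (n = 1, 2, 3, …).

By the ratio test, |a_{n+1}/a_n| = (5(n+1) + 6)/(5n + 6) → 1.
Since the exponent of u increases by 2 each term, convergence requires |u|² < 1, hence R = 1.

R = 1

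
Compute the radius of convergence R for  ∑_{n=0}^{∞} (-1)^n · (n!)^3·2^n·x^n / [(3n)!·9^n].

R = 243/2

Apply the ratio test: |a_{n+1}| / |a_n| = (n+1)³/[(3n+1)·(3n+2)·(3n+3)] · 2/9, which tends to 2/243 as n → ∞.
Hence the series converges for |x| < 1/(2/243) = 243/2, so the radius of convergence is 243/2.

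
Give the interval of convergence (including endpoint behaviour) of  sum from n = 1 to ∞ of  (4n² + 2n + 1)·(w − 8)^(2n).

(7, 9)

By the ratio test, |a_{n+1}/a_n| = (4(n+1)² + 2(n+1) + 1)/(4n² + 2n + 1) → 1.
Successive powers of (w − 8) differ by 2, so the series converges when |w − 8|² · 1 < 1, i.e. |w − 8| < √(1) = 1. So R = 1.
At w = 9: the terms do not tend to 0, so the series diverges.
When w = 7, the terms do not tend to 0, so the series diverges.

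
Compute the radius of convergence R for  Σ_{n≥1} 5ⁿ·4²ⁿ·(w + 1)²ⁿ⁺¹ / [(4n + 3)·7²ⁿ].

Ratio test: |a_{n+1}/a_n| = [(4n + 3)/(4(n+1) + 3)] · 5·16/49 → 80/49 as n → ∞.
Successive powers of (w + 1) differ by 2, so the series converges when |w + 1|² · 80/49 < 1, i.e. |w + 1| < √(49/80). So R = 7√5/20.

R = 7√5/20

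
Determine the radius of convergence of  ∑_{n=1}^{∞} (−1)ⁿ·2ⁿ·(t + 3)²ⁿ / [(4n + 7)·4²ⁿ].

Ratio test: |a_{n+1}/a_n| = [(4n + 7)/(4(n+1) + 7)] · 2/16 → 1/8 as n → ∞.
Since the exponent of (t + 3) increases by 2 each term, convergence requires |t + 3|² < 8, hence R = 2√2.

R = 2√2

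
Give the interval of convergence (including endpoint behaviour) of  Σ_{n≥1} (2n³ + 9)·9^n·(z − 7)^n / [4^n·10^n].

(23/9, 103/9)

Apply the ratio test: |a_{n+1}| / |a_n| = [(2(n+1)³ + 9)/(2n³ + 9)] · 9/(4·10), which tends to 9/40 as n → ∞.
Convergence for |z − 7| · 9/40 < 1, i.e. |z − 7| < 40/9. So R = 40/9.
Endpoint z = 103/9: the n-th term does not approach 0; divergence by the term test.
Check z = 23/9: the terms have absolute value of order n³, which does not tend to 0, so the series diverges by the divergence test.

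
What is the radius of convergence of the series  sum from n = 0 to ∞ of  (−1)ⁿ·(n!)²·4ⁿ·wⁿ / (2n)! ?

Apply the ratio test: |a_{n+1}| / |a_n| = (n+1)²/[(2n+1)·(2n+2)] · 4, which tends to 1 as n → ∞.
Hence R = 1.

R = 1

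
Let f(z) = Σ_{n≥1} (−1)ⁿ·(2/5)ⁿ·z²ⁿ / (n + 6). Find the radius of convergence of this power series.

R = √10/2

By the ratio test, |a_{n+1}/a_n| = [(n + 6)/((n+1) + 6)] · 2/5 → 2/5.
Successive powers of z differ by 2, so the series converges when |z|² · 2/5 < 1, i.e. |z| < √(5/2). So R = √10/2.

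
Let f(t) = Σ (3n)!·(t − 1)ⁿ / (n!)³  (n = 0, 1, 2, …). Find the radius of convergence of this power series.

R = 1/27

By the ratio test, |a_{n+1}/a_n| = (3n+1)·(3n+2)·(3n+3)/(n+1)³ → 27.
Hence the series converges for |t − 1| < 1/(27) = 1/27, so the radius of convergence is 1/27.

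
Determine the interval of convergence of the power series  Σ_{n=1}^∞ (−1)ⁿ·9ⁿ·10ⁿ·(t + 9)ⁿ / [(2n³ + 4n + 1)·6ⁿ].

[-136/15, -134/15]

Apply the ratio test: |a_{n+1}| / |a_n| = [(2n³ + 4n + 1)/(2(n+1)³ + 4(n+1) + 1)] · 9·10/6, which tends to 15 as n → ∞.
Hence the series converges for |t + 9| < 1/(15) = 1/15, so the radius of convergence is 1/15.
Check t = -134/15: the series is dominated by a constant times Σ 1/n³, which converges (p = 3 > 1).
At t = -136/15: the series is dominated by a constant times Σ 1/n³, which converges (p = 3 > 1).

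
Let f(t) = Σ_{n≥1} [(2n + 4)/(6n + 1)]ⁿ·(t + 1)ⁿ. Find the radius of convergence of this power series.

Applying the root test, |a_n|^(1/n) = (2n + 4)/(6n + 1) → 1/3.
Thus R = 1/(1/3) = 3.

R = 3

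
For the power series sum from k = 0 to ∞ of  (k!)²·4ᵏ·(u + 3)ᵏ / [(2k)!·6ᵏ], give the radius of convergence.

R = 6

The ratio of consecutive coefficients is (k+1)²/[(2k+1)·(2k+2)] · 4/6 → 1/6.
Hence the series converges for |u + 3| < 1/(1/6) = 6, so the radius of convergence is 6.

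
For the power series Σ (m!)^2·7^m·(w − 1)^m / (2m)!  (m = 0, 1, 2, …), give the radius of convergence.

R = 4/7

The ratio of consecutive coefficients is (m+1)²/[(2m+1)·(2m+2)] · 7 → 7/4.
Convergence for |w − 1| · 7/4 < 1, i.e. |w − 1| < 4/7. So R = 4/7.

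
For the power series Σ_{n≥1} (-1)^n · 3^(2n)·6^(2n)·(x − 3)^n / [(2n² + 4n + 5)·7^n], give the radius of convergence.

R = 7/324

Apply the ratio test: |a_{n+1}| / |a_n| = [(2n² + 4n + 5)/(2(n+1)² + 4(n+1) + 5)] · 9·36/7, which tends to 324/7 as n → ∞.
The series converges when 324/7 · |x − 3| < 1, giving R = 7/324.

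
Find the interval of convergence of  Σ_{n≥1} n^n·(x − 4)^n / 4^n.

{4}

Root test: |a_n|^(1/n) = n/4 → ∞.
Since the n-th root of |a_n| is unbounded, the series converges only at x = 4; R = 0.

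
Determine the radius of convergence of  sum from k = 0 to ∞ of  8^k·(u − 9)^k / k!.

R = ∞

Ratio test: |a_{k+1}/a_k| = 8 · 1/(k+1) → 0 as k → ∞.
The ratio tends to 0 regardless of u, hence R = ∞.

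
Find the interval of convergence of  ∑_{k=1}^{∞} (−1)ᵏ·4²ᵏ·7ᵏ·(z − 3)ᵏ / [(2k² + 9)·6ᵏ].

[165/56, 171/56]

The ratio of consecutive coefficients is [(2k² + 9)/(2(k+1)² + 9)] · 16·7/6 → 56/3.
Thus R = 1/(56/3) = 3/56.
When z = 171/56, absolute convergence follows by limit comparison with Σ 1/k².
At z = 165/56: the series is dominated by a constant times Σ 1/k², which converges (p = 2 > 1).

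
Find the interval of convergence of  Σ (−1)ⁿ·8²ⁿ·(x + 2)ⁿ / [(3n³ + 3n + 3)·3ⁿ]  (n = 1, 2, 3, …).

Ratio test: |a_{n+1}/a_n| = [(3n³ + 3n + 3)/(3(n+1)³ + 3(n+1) + 3)] · 64/3 → 64/3 as n → ∞.
Thus R = 1/(64/3) = 3/64.
Check x = -125/64: absolute convergence follows by limit comparison with Σ 1/n³.
Check x = -131/64: the series is dominated by a constant times Σ 1/n³, which converges (p = 3 > 1).

[-131/64, -125/64]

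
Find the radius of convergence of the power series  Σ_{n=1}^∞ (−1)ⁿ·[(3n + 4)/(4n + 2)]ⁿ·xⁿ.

R = 4/3

By the Cauchy root test, |a_n|^(1/n) = (3n + 4)/(4n + 2) → 3/4.
The series converges when 3/4 · |x| < 1, giving R = 4/3.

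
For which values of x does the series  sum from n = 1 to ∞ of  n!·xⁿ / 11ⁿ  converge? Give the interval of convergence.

{0}

By the ratio test, |a_{n+1}/a_n| = (n+1) · 1/11 → ∞.
The ratio grows without bound, so the series diverges whenever x ≠ 0; it converges only at x = 0. R = 0.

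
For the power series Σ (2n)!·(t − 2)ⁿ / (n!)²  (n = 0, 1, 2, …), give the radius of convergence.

By the ratio test, |a_{n+1}/a_n| = (2n+1)·(2n+2)/(n+1)² → 4.
Hence the series converges for |t − 2| < 1/(4) = 1/4, so the radius of convergence is 1/4.

R = 1/4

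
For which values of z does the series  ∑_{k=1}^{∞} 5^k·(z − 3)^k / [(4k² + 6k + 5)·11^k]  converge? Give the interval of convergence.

The ratio of consecutive coefficients is [(4k² + 6k + 5)/(4(k+1)² + 6(k+1) + 5)] · 5/11 → 5/11.
Hence the series converges for |z − 3| < 1/(5/11) = 11/5, so the radius of convergence is 11/5.
At z = 26/5: the series is dominated by a constant times Σ 1/k², which converges (p = 2 > 1).
When z = 4/5, absolute convergence follows by limit comparison with Σ 1/k².

[4/5, 26/5]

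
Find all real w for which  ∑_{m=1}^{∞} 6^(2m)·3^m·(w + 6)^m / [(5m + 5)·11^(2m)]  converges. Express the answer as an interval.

[-769/108, -527/108)

The ratio of consecutive coefficients is [(5m + 5)/(5(m+1) + 5)] · 36·3/121 → 108/121.
Hence the series converges for |w + 6| < 1/(108/121) = 121/108, so the radius of convergence is 121/108.
Endpoint w = -527/108: comparison with the harmonic series Σ 1/m shows the series diverges.
When w = -769/108, the terms alternate in sign and decrease monotonically to 0 in absolute value (size ~ c/m), so the alternating series test gives convergence.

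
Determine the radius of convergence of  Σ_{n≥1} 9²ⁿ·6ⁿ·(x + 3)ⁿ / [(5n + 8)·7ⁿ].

R = 7/486

By the ratio test, |a_{n+1}/a_n| = [(5n + 8)/(5(n+1) + 8)] · 81·6/7 → 486/7.
Hence the series converges for |x + 3| < 1/(486/7) = 7/486, so the radius of convergence is 7/486.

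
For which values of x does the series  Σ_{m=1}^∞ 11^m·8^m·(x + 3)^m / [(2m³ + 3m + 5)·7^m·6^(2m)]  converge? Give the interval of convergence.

[-129/22, -3/22]

Apply the ratio test: |a_{m+1}| / |a_m| = [(2m³ + 3m + 5)/(2(m+1)³ + 3(m+1) + 5)] · 11·8/(7·36), which tends to 22/63 as m → ∞.
Convergence for |x + 3| · 22/63 < 1, i.e. |x + 3| < 63/22. So R = 63/22.
Check x = -3/22: the terms are on the order of 1/m³, so the series converges absolutely by comparison with the p-series (p = 3 > 1).
Endpoint x = -129/22: absolute convergence follows by limit comparison with Σ 1/m³.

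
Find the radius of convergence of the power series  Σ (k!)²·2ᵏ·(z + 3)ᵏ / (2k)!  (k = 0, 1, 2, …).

Ratio test: |a_{k+1}/a_k| = (k+1)²/[(2k+1)·(2k+2)] · 2 → 1/2 as k → ∞.
Convergence for |z + 3| · 1/2 < 1, i.e. |z + 3| < 2. So R = 2.

R = 2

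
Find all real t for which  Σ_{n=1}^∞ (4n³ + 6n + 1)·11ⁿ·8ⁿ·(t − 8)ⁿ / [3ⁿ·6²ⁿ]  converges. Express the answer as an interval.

(149/22, 203/22)

The ratio of consecutive coefficients is [(4(n+1)³ + 6(n+1) + 1)/(4n³ + 6n + 1)] · 11·8/(3·36) → 22/27.
Convergence for |t − 8| · 22/27 < 1, i.e. |t − 8| < 27/22. So R = 27/22.
When t = 203/22, the terms do not tend to 0, so the series diverges.
At t = 149/22: the terms have absolute value of order n³, which does not tend to 0, so the series diverges by the divergence test.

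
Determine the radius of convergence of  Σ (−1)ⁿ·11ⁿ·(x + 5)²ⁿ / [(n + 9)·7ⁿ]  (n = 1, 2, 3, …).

Ratio test: |a_{n+1}/a_n| = [(n + 9)/((n+1) + 9)] · 11/7 → 11/7 as n → ∞.
Since the exponent of (x + 5) increases by 2 each term, convergence requires |x + 5|² < 7/11, hence R = √77/11.

R = √77/11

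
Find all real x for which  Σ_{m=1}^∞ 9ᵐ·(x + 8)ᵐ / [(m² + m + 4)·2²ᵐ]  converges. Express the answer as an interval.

The ratio of consecutive coefficients is [(m² + m + 4)/((m+1)² + (m+1) + 4)] · 9/4 → 9/4.
Convergence for |x + 8| · 9/4 < 1, i.e. |x + 8| < 4/9. So R = 4/9.
Endpoint x = -68/9: the series is dominated by a constant times Σ 1/m², which converges (p = 2 > 1).
Endpoint x = -76/9: the terms are on the order of 1/m², so the series converges absolutely by comparison with the p-series (p = 2 > 1).

[-76/9, -68/9]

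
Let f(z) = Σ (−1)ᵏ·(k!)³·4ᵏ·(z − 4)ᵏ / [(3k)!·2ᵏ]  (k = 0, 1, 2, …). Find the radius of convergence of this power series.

By the ratio test, |a_{k+1}/a_k| = (k+1)³/[(3k+1)·(3k+2)·(3k+3)] · 4/2 → 2/27.
Hence the series converges for |z − 4| < 1/(2/27) = 27/2, so the radius of convergence is 27/2.

R = 27/2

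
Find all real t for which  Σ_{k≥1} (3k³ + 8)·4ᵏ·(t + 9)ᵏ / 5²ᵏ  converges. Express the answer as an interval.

(-61/4, -11/4)

The ratio of consecutive coefficients is [(3(k+1)³ + 8)/(3k³ + 8)] · 4/25 → 4/25.
The series converges when 4/25 · |t + 9| < 1, giving R = 25/4.
When t = -11/4, the k-th term does not approach 0; divergence by the term test.
At t = -61/4: the k-th term does not approach 0; divergence by the term test.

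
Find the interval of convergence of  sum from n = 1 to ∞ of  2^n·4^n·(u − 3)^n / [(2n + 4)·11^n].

[13/8, 35/8)

Apply the ratio test: |a_{n+1}| / |a_n| = [(2n + 4)/(2(n+1) + 4)] · 2·4/11, which tends to 8/11 as n → ∞.
Thus R = 1/(8/11) = 11/8.
At u = 35/8: the terms behave like c/n; limit comparison with the harmonic series gives divergence.
At u = 13/8: an alternating series whose terms decrease to 0 in absolute value, so it converges by the Leibniz criterion.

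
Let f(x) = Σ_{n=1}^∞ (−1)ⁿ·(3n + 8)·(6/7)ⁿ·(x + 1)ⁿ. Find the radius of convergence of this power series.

R = 7/6

Ratio test: |a_{n+1}/a_n| = [(3(n+1) + 8)/(3n + 8)] · 6/7 → 6/7 as n → ∞.
The series converges when 6/7 · |x + 1| < 1, giving R = 7/6.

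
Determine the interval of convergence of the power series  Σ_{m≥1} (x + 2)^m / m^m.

Root test: |a_m|^(1/m) = 1/m → 0.
Since the m-th root of |a_m| tends to 0, the series converges for all real x; R = ∞.

(−∞, ∞)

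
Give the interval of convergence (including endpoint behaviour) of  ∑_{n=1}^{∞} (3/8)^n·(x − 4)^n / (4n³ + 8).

[4/3, 20/3]

By the ratio test, |a_{n+1}/a_n| = [(4n³ + 8)/(4(n+1)³ + 8)] · 3/8 → 3/8.
Hence the series converges for |x − 4| < 1/(3/8) = 8/3, so the radius of convergence is 8/3.
Endpoint x = 20/3: the series is dominated by a constant times Σ 1/n³, which converges (p = 3 > 1).
Check x = 4/3: absolute convergence follows by limit comparison with Σ 1/n³.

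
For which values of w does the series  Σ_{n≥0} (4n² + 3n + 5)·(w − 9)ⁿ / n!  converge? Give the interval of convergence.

(−∞, ∞)

Ratio test: |a_{n+1}/a_n| = (4(n+1)² + 3(n+1) + 5)/(4n² + 3n + 5) · 1/(n+1) → 0 as n → ∞.
The ratio tends to 0 regardless of w, hence R = ∞.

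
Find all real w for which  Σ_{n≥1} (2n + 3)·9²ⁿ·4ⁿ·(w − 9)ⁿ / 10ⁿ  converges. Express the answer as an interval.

(1453/162, 1463/162)

Ratio test: |a_{n+1}/a_n| = [(2(n+1) + 3)/(2n + 3)] · 81·4/10 → 162/5 as n → ∞.
Thus R = 1/(162/5) = 5/162.
At w = 1463/162: the terms have absolute value of order n, which does not tend to 0, so the series diverges by the divergence test.
Check w = 1453/162: the terms have absolute value of order n, which does not tend to 0, so the series diverges by the divergence test.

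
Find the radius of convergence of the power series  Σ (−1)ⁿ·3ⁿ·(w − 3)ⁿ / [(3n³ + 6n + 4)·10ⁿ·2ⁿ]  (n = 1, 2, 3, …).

By the ratio test, |a_{n+1}/a_n| = [(3n³ + 6n + 4)/(3(n+1)³ + 6(n+1) + 4)] · 3/(10·2) → 3/20.
Hence the series converges for |w − 3| < 1/(3/20) = 20/3, so the radius of convergence is 20/3.

R = 20/3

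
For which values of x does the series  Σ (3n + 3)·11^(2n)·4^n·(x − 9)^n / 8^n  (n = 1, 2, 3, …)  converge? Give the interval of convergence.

(1087/121, 1091/121)

By the ratio test, |a_{n+1}/a_n| = [(3(n+1) + 3)/(3n + 3)] · 121·4/8 → 121/2.
Thus R = 1/(121/2) = 2/121.
At x = 1091/121: the terms have absolute value of order n, which does not tend to 0, so the series diverges by the divergence test.
At x = 1087/121: the terms do not tend to 0, so the series diverges.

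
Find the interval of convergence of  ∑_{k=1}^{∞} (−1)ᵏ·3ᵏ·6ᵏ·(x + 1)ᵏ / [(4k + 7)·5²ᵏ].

(-43/18, 7/18]

By the ratio test, |a_{k+1}/a_k| = [(4k + 7)/(4(k+1) + 7)] · 3·6/25 → 18/25.
Thus R = 1/(18/25) = 25/18.
At x = 7/18: an alternating series whose terms decrease to 0 in absolute value, so it converges by the Leibniz criterion.
When x = -43/18, comparison with the harmonic series Σ 1/k shows the series diverges.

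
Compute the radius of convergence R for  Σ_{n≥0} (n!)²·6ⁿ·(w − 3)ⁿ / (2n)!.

R = 2/3

Ratio test: |a_{n+1}/a_n| = (n+1)²/[(2n+1)·(2n+2)] · 6 → 3/2 as n → ∞.
The series converges when 3/2 · |w − 3| < 1, giving R = 2/3.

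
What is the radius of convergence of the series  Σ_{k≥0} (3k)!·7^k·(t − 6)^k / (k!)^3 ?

R = 1/189

By the ratio test, |a_{k+1}/a_k| = (3k+1)·(3k+2)·(3k+3)/(k+1)³ · 7 → 189.
The series converges when 189 · |t − 6| < 1, giving R = 1/189.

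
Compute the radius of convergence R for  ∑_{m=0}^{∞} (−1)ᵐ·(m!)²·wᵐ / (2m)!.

R = 4

The ratio of consecutive coefficients is (m+1)²/[(2m+1)·(2m+2)] → 1/4.
Convergence for |w| · 1/4 < 1, i.e. |w| < 4. So R = 4.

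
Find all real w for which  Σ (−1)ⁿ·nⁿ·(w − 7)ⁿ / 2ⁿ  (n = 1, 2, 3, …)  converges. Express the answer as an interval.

Root test: |a_n|^(1/n) = n/2 → ∞.
The root grows without bound, so R = 0 (convergence only at w = 7).

{7}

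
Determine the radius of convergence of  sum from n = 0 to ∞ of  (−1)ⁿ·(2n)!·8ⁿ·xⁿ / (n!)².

R = 1/32

By the ratio test, |a_{n+1}/a_n| = (2n+1)·(2n+2)/(n+1)² · 8 → 32.
Thus R = 1/(32) = 1/32.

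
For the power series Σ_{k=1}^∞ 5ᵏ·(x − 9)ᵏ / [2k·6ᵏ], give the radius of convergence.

R = 6/5

By the ratio test, |a_{k+1}/a_k| = [2k/2(k+1)] · 5/6 → 5/6.
Thus R = 1/(5/6) = 6/5.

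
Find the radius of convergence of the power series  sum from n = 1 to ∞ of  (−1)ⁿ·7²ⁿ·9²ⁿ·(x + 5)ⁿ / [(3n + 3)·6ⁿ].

By the ratio test, |a_{n+1}/a_n| = [(3n + 3)/(3(n+1) + 3)] · 49·81/6 → 1323/2.
Convergence for |x + 5| · 1323/2 < 1, i.e. |x + 5| < 2/1323. So R = 2/1323.

R = 2/1323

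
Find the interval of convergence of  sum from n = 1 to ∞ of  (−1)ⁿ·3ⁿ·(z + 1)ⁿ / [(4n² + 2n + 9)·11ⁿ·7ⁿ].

By the ratio test, |a_{n+1}/a_n| = [(4n² + 2n + 9)/(4(n+1)² + 2(n+1) + 9)] · 3/(11·7) → 3/77.
The series converges when 3/77 · |z + 1| < 1, giving R = 77/3.
At z = 74/3: the series is dominated by a constant times Σ 1/n², which converges (p = 2 > 1).
Endpoint z = -80/3: the terms are on the order of 1/n², so the series converges absolutely by comparison with the p-series (p = 2 > 1).

[-80/3, 74/3]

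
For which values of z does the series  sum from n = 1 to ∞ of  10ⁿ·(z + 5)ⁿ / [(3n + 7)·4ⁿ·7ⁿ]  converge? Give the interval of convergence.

[-39/5, -11/5)

The ratio of consecutive coefficients is [(3n + 7)/(3(n+1) + 7)] · 10/(4·7) → 5/14.
Thus R = 1/(5/14) = 14/5.
Endpoint z = -11/5: the terms behave like c/n; limit comparison with the harmonic series gives divergence.
Endpoint z = -39/5: the terms alternate in sign and decrease monotonically to 0 in absolute value (size ~ c/n), so the alternating series test gives convergence.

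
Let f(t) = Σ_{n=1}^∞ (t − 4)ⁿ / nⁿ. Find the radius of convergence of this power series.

By the Cauchy root test, |a_n|^(1/n) = 1/n → 0.
The limit is 0 for every t, so R = ∞.

R = ∞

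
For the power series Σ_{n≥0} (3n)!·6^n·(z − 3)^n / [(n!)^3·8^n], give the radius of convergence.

R = 4/81

Ratio test: |a_{n+1}/a_n| = (3n+1)·(3n+2)·(3n+3)/(n+1)³ · 6/8 → 81/4 as n → ∞.
Thus R = 1/(81/4) = 4/81.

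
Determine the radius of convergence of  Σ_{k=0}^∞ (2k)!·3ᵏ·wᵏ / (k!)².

Apply the ratio test: |a_{k+1}| / |a_k| = (2k+1)·(2k+2)/(k+1)² · 3, which tends to 12 as k → ∞.
The series converges when 12 · |w| < 1, giving R = 1/12.

R = 1/12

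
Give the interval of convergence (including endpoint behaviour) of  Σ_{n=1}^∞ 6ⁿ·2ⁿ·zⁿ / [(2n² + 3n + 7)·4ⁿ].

[-1/3, 1/3]

Apply the ratio test: |a_{n+1}| / |a_n| = [(2n² + 3n + 7)/(2(n+1)² + 3(n+1) + 7)] · 6·2/4, which tends to 3 as n → ∞.
The series converges when 3 · |z| < 1, giving R = 1/3.
Check z = 1/3: the series is dominated by a constant times Σ 1/n², which converges (p = 2 > 1).
At z = -1/3: absolute convergence follows by limit comparison with Σ 1/n².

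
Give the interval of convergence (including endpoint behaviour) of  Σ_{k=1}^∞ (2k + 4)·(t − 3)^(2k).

(2, 4)

The ratio of consecutive coefficients is (2(k+1) + 4)/(2k + 4) → 1.
Successive powers of (t − 3) differ by 2, so the series converges when |t − 3|² · 1 < 1, i.e. |t − 3| < √(1) = 1. So R = 1.
Check t = 4: the terms have absolute value of order k, which does not tend to 0, so the series diverges by the divergence test.
Endpoint t = 2: the k-th term does not approach 0; divergence by the term test.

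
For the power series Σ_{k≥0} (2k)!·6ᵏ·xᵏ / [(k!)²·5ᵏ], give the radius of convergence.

The ratio of consecutive coefficients is (2k+1)·(2k+2)/(k+1)² · 6/5 → 24/5.
Thus R = 1/(24/5) = 5/24.

R = 5/24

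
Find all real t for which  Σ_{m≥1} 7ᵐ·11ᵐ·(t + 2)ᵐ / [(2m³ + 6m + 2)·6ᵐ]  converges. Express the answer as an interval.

The ratio of consecutive coefficients is [(2m³ + 6m + 2)/(2(m+1)³ + 6(m+1) + 2)] · 7·11/6 → 77/6.
The series converges when 77/6 · |t + 2| < 1, giving R = 6/77.
Check t = -148/77: the series is dominated by a constant times Σ 1/m³, which converges (p = 3 > 1).
Check t = -160/77: absolute convergence follows by limit comparison with Σ 1/m³.

[-160/77, -148/77]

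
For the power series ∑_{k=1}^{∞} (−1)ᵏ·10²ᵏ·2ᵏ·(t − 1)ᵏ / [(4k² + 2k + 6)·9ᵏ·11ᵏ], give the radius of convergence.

R = 99/200

Ratio test: |a_{k+1}/a_k| = [(4k² + 2k + 6)/(4(k+1)² + 2(k+1) + 6)] · 100·2/(9·11) → 200/99 as k → ∞.
Hence the series converges for |t − 1| < 1/(200/99) = 99/200, so the radius of convergence is 99/200.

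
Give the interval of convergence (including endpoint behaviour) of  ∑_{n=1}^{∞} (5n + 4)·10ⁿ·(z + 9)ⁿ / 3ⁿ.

(-93/10, -87/10)

By the ratio test, |a_{n+1}/a_n| = [(5(n+1) + 4)/(5n + 4)] · 10/3 → 10/3.
The series converges when 10/3 · |z + 9| < 1, giving R = 3/10.
At z = -87/10: the n-th term does not approach 0; divergence by the term test.
Endpoint z = -93/10: the n-th term does not approach 0; divergence by the term test.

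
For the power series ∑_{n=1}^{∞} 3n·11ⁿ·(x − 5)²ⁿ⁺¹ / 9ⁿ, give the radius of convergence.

Ratio test: |a_{n+1}/a_n| = [3(n+1)/3n] · 11/9 → 11/9 as n → ∞.
Successive powers of (x − 5) differ by 2, so the series converges when |x − 5|² · 11/9 < 1, i.e. |x − 5| < √(9/11). So R = 3√11/11.

R = 3√11/11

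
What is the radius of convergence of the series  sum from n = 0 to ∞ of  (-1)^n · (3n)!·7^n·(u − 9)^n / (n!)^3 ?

By the ratio test, |a_{n+1}/a_n| = (3n+1)·(3n+2)·(3n+3)/(n+1)³ · 7 → 189.
The series converges when 189 · |u − 9| < 1, giving R = 1/189.

R = 1/189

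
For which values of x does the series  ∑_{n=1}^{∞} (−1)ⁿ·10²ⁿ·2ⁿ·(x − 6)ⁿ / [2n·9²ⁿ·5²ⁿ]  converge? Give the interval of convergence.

The ratio of consecutive coefficients is [2n/2(n+1)] · 100·2/(81·25) → 8/81.
The series converges when 8/81 · |x − 6| < 1, giving R = 81/8.
When x = 129/8, convergence follows from the alternating series test (terms decrease monotonically to 0).
At x = -33/8: the terms are asymptotic to a nonzero constant times 1/n, so the series diverges by limit comparison with Σ 1/n.

(-33/8, 129/8]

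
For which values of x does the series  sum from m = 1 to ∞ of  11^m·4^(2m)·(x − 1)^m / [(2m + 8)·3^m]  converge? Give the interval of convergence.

[173/176, 179/176)

The ratio of consecutive coefficients is [(2m + 8)/(2(m+1) + 8)] · 11·16/3 → 176/3.
Hence the series converges for |x − 1| < 1/(176/3) = 3/176, so the radius of convergence is 3/176.
Endpoint x = 179/176: the terms are asymptotic to a nonzero constant times 1/m, so the series diverges by limit comparison with Σ 1/m.
When x = 173/176, an alternating series whose terms decrease to 0 in absolute value, so it converges by the Leibniz criterion.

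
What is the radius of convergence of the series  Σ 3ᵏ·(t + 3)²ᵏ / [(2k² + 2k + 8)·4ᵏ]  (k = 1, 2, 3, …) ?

By the ratio test, |a_{k+1}/a_k| = [(2k² + 2k + 8)/(2(k+1)² + 2(k+1) + 8)] · 3/4 → 3/4.
Writing y = (t + 3)², the series in y has radius 4/3, so |t + 3| < √(4/3) and R = 2√3/3.

R = 2√3/3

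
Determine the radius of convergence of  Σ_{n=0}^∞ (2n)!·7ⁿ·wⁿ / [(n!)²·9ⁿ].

R = 9/28

Ratio test: |a_{n+1}/a_n| = (2n+1)·(2n+2)/(n+1)² · 7/9 → 28/9 as n → ∞.
Hence the series converges for |w| < 1/(28/9) = 9/28, so the radius of convergence is 9/28.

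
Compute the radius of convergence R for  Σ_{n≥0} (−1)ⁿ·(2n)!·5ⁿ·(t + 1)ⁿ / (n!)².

The ratio of consecutive coefficients is (2n+1)·(2n+2)/(n+1)² · 5 → 20.
Thus R = 1/(20) = 1/20.

R = 1/20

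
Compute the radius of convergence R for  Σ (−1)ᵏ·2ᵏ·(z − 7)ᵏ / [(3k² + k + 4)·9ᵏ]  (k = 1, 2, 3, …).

R = 9/2

The ratio of consecutive coefficients is [(3k² + k + 4)/(3(k+1)² + (k+1) + 4)] · 2/9 → 2/9.
Hence the series converges for |z − 7| < 1/(2/9) = 9/2, so the radius of convergence is 9/2.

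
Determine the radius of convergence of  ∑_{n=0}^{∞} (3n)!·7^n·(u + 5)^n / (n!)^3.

The ratio of consecutive coefficients is (3n+1)·(3n+2)·(3n+3)/(n+1)³ · 7 → 189.
The series converges when 189 · |u + 5| < 1, giving R = 1/189.

R = 1/189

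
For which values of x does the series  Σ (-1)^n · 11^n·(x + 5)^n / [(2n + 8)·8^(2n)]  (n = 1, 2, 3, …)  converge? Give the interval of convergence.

The ratio of consecutive coefficients is [(2n + 8)/(2(n+1) + 8)] · 11/64 → 11/64.
The series converges when 11/64 · |x + 5| < 1, giving R = 64/11.
At x = 9/11: convergence follows from the alternating series test (terms decrease monotonically to 0).
When x = -119/11, the terms behave like c/n; limit comparison with the harmonic series gives divergence.

(-119/11, 9/11]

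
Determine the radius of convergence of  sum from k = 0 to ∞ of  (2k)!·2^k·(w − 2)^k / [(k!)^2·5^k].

Ratio test: |a_{k+1}/a_k| = (2k+1)·(2k+2)/(k+1)² · 2/5 → 8/5 as k → ∞.
Convergence for |w − 2| · 8/5 < 1, i.e. |w − 2| < 5/8. So R = 5/8.

R = 5/8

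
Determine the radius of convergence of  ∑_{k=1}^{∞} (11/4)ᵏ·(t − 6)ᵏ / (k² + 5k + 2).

By the ratio test, |a_{k+1}/a_k| = [(k² + 5k + 2)/((k+1)² + 5(k+1) + 2)] · 11/4 → 11/4.
Convergence for |t − 6| · 11/4 < 1, i.e. |t − 6| < 4/11. So R = 4/11.

R = 4/11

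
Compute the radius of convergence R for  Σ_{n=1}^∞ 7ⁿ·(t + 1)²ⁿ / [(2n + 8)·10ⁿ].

The ratio of consecutive coefficients is [(2n + 8)/(2(n+1) + 8)] · 7/10 → 7/10.
Successive powers of (t + 1) differ by 2, so the series converges when |t + 1|² · 7/10 < 1, i.e. |t + 1| < √(10/7). So R = √70/7.

R = √70/7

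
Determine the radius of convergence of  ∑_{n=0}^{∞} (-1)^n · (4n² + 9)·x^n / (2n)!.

R = ∞

Apply the ratio test: |a_{n+1}| / |a_n| = (4(n+1)² + 9)/(4n² + 9) · 1/[(2n+1)·(2n+2)], which tends to 0 as n → ∞.
The limit is 0, so the series converges for all x; R = ∞.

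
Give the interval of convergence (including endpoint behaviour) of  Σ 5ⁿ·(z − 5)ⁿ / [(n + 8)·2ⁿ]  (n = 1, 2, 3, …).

[23/5, 27/5)

Ratio test: |a_{n+1}/a_n| = [(n + 8)/((n+1) + 8)] · 5/2 → 5/2 as n → ∞.
Thus R = 1/(5/2) = 2/5.
Check z = 27/5: the terms behave like c/n; limit comparison with the harmonic series gives divergence.
Endpoint z = 23/5: convergence follows from the alternating series test (terms decrease monotonically to 0).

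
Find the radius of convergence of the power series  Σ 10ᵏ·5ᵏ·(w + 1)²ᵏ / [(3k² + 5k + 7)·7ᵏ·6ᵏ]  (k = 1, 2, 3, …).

Ratio test: |a_{k+1}/a_k| = [(3k² + 5k + 7)/(3(k+1)² + 5(k+1) + 7)] · 10·5/(7·6) → 25/21 as k → ∞.
Writing y = (w + 1)², the series in y has radius 21/25, so |w + 1| < √(21/25) and R = √21/5.

R = √21/5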